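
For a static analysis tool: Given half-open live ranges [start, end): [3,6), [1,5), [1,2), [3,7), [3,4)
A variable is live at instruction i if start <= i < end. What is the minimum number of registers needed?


Live ranges:
  Var0: [3, 6)
  Var1: [1, 5)
  Var2: [1, 2)
  Var3: [3, 7)
  Var4: [3, 4)
Sweep-line events (position, delta, active):
  pos=1 start -> active=1
  pos=1 start -> active=2
  pos=2 end -> active=1
  pos=3 start -> active=2
  pos=3 start -> active=3
  pos=3 start -> active=4
  pos=4 end -> active=3
  pos=5 end -> active=2
  pos=6 end -> active=1
  pos=7 end -> active=0
Maximum simultaneous active: 4
Minimum registers needed: 4

4


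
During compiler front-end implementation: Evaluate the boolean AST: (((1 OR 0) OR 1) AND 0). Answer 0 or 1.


Step 1: Evaluate inner node
  1 OR 0 = 1
Step 2: Evaluate next node
  1 OR 1 = 1
Step 3: Evaluate root node
  1 AND 0 = 0

0


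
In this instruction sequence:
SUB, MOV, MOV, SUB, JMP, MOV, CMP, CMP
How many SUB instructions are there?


Scanning instruction sequence for SUB:
  Position 1: SUB <- MATCH
  Position 2: MOV
  Position 3: MOV
  Position 4: SUB <- MATCH
  Position 5: JMP
  Position 6: MOV
  Position 7: CMP
  Position 8: CMP
Matches at positions: [1, 4]
Total SUB count: 2

2


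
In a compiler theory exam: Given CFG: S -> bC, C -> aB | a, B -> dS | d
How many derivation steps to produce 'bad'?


Grammar: S -> bC, C -> aB | a, B -> dS | d
Deriving 'bad':
Step 1: S -> bC => bC
Step 2: C -> aB => baB
Step 3: B -> d => bad
Total derivation steps: 3

3


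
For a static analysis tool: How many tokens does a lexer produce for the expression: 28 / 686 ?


Scanning '28 / 686'
Token 1: '28' -> integer_literal
Token 2: '/' -> operator
Token 3: '686' -> integer_literal
Total tokens: 3

3


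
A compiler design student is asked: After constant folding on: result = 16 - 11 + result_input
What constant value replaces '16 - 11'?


Identifying constant sub-expression:
  Original: result = 16 - 11 + result_input
  16 and 11 are both compile-time constants
  Evaluating: 16 - 11 = 5
  After folding: result = 5 + result_input

5


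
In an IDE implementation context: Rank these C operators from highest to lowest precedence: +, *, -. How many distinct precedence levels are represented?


Looking up precedence for each operator:
  + -> precedence 5
  * -> precedence 6
  - -> precedence 5
Sorted highest to lowest: *, +, -
Distinct precedence values: [6, 5]
Number of distinct levels: 2

2


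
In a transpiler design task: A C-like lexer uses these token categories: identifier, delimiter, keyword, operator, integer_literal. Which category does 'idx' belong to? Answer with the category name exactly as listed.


Token: 'idx'
Checking categories:
  identifier: YES
  integer_literal: no
  operator: no
  keyword: no
  delimiter: no
Category: identifier

identifier


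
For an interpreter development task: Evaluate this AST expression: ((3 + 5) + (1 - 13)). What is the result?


Expression: ((3 + 5) + (1 - 13))
Evaluating step by step:
  3 + 5 = 8
  1 - 13 = -12
  8 + -12 = -4
Result: -4

-4


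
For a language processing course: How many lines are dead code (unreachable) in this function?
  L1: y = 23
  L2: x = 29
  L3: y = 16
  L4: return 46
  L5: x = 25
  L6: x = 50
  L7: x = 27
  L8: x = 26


Analyzing control flow:
  L1: reachable (before return)
  L2: reachable (before return)
  L3: reachable (before return)
  L4: reachable (return statement)
  L5: DEAD (after return at L4)
  L6: DEAD (after return at L4)
  L7: DEAD (after return at L4)
  L8: DEAD (after return at L4)
Return at L4, total lines = 8
Dead lines: L5 through L8
Count: 4

4


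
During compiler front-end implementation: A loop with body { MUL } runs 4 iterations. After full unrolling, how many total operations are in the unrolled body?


Loop body operations: MUL (1 op per iteration)
Unrolling 4 iterations:
  Iteration 1: MUL (1 ops)
  Iteration 2: MUL (1 ops)
  Iteration 3: MUL (1 ops)
  Iteration 4: MUL (1 ops)
Total: 4 iterations * 1 ops/iter = 4 operations

4


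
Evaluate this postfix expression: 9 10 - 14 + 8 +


Processing tokens left to right:
Push 9, Push 10
Pop 9 and 10, compute 9 - 10 = -1, push -1
Push 14
Pop -1 and 14, compute -1 + 14 = 13, push 13
Push 8
Pop 13 and 8, compute 13 + 8 = 21, push 21
Stack result: 21

21


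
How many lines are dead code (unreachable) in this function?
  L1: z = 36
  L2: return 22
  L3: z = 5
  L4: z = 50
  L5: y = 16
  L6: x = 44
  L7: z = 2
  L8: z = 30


Analyzing control flow:
  L1: reachable (before return)
  L2: reachable (return statement)
  L3: DEAD (after return at L2)
  L4: DEAD (after return at L2)
  L5: DEAD (after return at L2)
  L6: DEAD (after return at L2)
  L7: DEAD (after return at L2)
  L8: DEAD (after return at L2)
Return at L2, total lines = 8
Dead lines: L3 through L8
Count: 6

6


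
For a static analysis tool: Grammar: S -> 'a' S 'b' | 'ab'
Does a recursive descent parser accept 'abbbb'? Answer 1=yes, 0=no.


Grammar accepts strings of the form a^n b^n (n >= 1)
Word: 'abbbb'
Counting: 1 a's and 4 b's
Check: 1 == 4? No
Mismatch: a-count != b-count
Rejected

0


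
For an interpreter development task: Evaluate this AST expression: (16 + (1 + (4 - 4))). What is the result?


Expression: (16 + (1 + (4 - 4)))
Evaluating step by step:
  4 - 4 = 0
  1 + 0 = 1
  16 + 1 = 17
Result: 17

17


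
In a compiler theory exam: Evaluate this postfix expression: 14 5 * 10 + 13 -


Processing tokens left to right:
Push 14, Push 5
Pop 14 and 5, compute 14 * 5 = 70, push 70
Push 10
Pop 70 and 10, compute 70 + 10 = 80, push 80
Push 13
Pop 80 and 13, compute 80 - 13 = 67, push 67
Stack result: 67

67


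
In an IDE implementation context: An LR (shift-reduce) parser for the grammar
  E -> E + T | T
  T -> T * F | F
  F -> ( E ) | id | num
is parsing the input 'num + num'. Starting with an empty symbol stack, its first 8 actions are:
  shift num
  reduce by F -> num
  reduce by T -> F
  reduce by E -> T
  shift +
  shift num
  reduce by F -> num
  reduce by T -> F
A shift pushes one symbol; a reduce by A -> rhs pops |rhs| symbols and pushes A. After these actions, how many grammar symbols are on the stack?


Tracking the symbol stack through each action:
  Action 1: shift 'num' : push -> stack = [num] (size 1)
  Action 2: reduce by F -> num : pop 1, push F -> stack = [F] (size 1)
  Action 3: reduce by T -> F : pop 1, push T -> stack = [T] (size 1)
  Action 4: reduce by E -> T : pop 1, push E -> stack = [E] (size 1)
  Action 5: shift '+' : push -> stack = [E, +] (size 2)
  Action 6: shift 'num' : push -> stack = [E, +, num] (size 3)
  Action 7: reduce by F -> num : pop 1, push F -> stack = [E, +, F] (size 3)
  Action 8: reduce by T -> F : pop 1, push T -> stack = [E, +, T] (size 3)
Final stack size: 3

3


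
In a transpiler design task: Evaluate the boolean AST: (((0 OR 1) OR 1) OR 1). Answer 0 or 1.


Step 1: Evaluate inner node
  0 OR 1 = 1
Step 2: Evaluate next node
  1 OR 1 = 1
Step 3: Evaluate root node
  1 OR 1 = 1

1


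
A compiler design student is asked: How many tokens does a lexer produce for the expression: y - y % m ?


Scanning 'y - y % m'
Token 1: 'y' -> identifier
Token 2: '-' -> operator
Token 3: 'y' -> identifier
Token 4: '%' -> operator
Token 5: 'm' -> identifier
Total tokens: 5

5


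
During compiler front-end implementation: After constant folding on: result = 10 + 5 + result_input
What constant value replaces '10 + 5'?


Identifying constant sub-expression:
  Original: result = 10 + 5 + result_input
  10 and 5 are both compile-time constants
  Evaluating: 10 + 5 = 15
  After folding: result = 15 + result_input

15


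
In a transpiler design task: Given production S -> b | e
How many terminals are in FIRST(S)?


Production: S -> b | e
Examining each alternative for leading terminals:
  S -> b : first terminal = 'b'
  S -> e : first terminal = 'e'
FIRST(S) = {b, e}
Count: 2

2


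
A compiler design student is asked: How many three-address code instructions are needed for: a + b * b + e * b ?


Expression: a + b * b + e * b
Generating three-address code (respecting * over +/- precedence):
  Instruction 1: t1 = b * b
  Instruction 2: t2 = e * b
  Instruction 3: t3 = a + t1
  Instruction 4: t4 = t3 + t2
Total instructions: 4

4


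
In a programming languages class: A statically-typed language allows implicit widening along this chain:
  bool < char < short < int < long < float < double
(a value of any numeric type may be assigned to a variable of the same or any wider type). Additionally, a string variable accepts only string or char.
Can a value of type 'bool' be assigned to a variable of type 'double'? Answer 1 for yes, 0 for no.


Target variable type: double
Source value type: bool
Numeric ranks: bool=0, double=6
Widening allowed iff rank(source) <= rank(target): 0 <= 6? Yes
Result: 1

1


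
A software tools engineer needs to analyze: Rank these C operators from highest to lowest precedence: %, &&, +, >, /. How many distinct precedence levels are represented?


Looking up precedence for each operator:
  % -> precedence 6
  && -> precedence 2
  + -> precedence 5
  > -> precedence 4
  / -> precedence 6
Sorted highest to lowest: %, /, +, >, &&
Distinct precedence values: [6, 5, 4, 2]
Number of distinct levels: 4

4


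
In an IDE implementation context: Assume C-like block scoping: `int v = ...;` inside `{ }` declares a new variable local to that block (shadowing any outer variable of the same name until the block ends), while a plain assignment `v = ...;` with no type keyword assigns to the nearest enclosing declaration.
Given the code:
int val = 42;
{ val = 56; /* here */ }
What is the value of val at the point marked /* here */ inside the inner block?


Analyzing scoping rules:
Outer scope: declares val = 42
Inner block: 'val = 56;' has no type keyword, so it is an assignment to the outer val (no shadowing)
Inside the block, after the assignment -> 56
Result: 56

56


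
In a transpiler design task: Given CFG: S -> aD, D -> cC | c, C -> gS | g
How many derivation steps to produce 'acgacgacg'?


Grammar: S -> aD, D -> cC | c, C -> gS | g
Deriving 'acgacgacg':
Step 1: S -> aD => aD
Step 2: D -> cC => acC
Step 3: C -> gS => acgS
Step 4: S -> aD => acgaD
Step 5: D -> cC => acgacC
Step 6: C -> gS => acgacgS
Step 7: S -> aD => acgacgaD
Step 8: D -> cC => acgacgacC
Step 9: C -> g => acgacgacg
Total derivation steps: 9

9


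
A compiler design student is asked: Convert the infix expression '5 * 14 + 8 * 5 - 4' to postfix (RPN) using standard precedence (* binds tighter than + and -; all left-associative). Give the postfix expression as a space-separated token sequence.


Applying the shunting-yard algorithm:
  Operand 5 -> output
  Push '*' onto operator stack -> op-stack: [*]
  Operand 14 -> output
  See '+' (prec 1); top '*' (prec 2) >= it -> pop '*' to output
  Push '+' onto operator stack -> op-stack: [+]
  Operand 8 -> output
  Push '*' onto operator stack -> op-stack: [+, *]
  Operand 5 -> output
  See '-' (prec 1); top '*' (prec 2) >= it -> pop '*' to output
  See '-' (prec 1); top '+' (prec 1) >= it -> pop '+' to output
  Push '-' onto operator stack -> op-stack: [-]
  Operand 4 -> output
  End of input: pop '-' to output
Postfix result: 5 14 * 8 5 * + 4 -

5 14 * 8 5 * + 4 -


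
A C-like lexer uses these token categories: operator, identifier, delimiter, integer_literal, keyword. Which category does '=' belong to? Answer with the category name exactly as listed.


Token: '='
Checking categories:
  identifier: no
  integer_literal: no
  operator: YES
  keyword: no
  delimiter: no
Category: operator

operator


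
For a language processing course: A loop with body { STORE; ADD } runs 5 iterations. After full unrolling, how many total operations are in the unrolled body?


Loop body operations: STORE, ADD (2 ops per iteration)
Unrolling 5 iterations:
  Iteration 1: STORE, ADD (2 ops)
  Iteration 2: STORE, ADD (2 ops)
  Iteration 3: STORE, ADD (2 ops)
  Iteration 4: STORE, ADD (2 ops)
  Iteration 5: STORE, ADD (2 ops)
Total: 5 iterations * 2 ops/iter = 10 operations

10


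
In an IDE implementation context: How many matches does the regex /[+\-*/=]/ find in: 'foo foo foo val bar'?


Pattern: /[+\-*/=]/ (operators)
Input: 'foo foo foo val bar'
Scanning for matches:
Total matches: 0

0


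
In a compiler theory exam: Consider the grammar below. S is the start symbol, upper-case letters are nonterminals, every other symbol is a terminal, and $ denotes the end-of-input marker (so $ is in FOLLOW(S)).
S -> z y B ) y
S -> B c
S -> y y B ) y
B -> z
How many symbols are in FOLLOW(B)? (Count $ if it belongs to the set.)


S is the start symbol and does not occur in any rule body, so FOLLOW(S) = {$}.
Examining every occurrence of B in a rule body:
  S -> z y B ) y : B is followed by terminal ')' -> add ')'
  S -> B c : B is followed by terminal 'c' -> add 'c'
  S -> y y B ) y : B is followed by terminal ')' -> add ')' (already in the set)
  B -> z : B does not occur in the body -> contributes nothing
FOLLOW(B) = {), c}
Count: 2

2


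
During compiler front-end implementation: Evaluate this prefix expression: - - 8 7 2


Parsing prefix expression: - - 8 7 2
Step 1: Innermost operation '- 8 7'
  8 - 7 = 1
Step 2: Outer operation '- [1] 2'
  1 - 2 = -1

-1


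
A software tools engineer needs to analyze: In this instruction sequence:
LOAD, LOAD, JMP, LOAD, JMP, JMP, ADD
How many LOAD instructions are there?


Scanning instruction sequence for LOAD:
  Position 1: LOAD <- MATCH
  Position 2: LOAD <- MATCH
  Position 3: JMP
  Position 4: LOAD <- MATCH
  Position 5: JMP
  Position 6: JMP
  Position 7: ADD
Matches at positions: [1, 2, 4]
Total LOAD count: 3

3


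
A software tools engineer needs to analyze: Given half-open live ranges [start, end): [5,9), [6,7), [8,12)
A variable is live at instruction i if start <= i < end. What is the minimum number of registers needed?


Live ranges:
  Var0: [5, 9)
  Var1: [6, 7)
  Var2: [8, 12)
Sweep-line events (position, delta, active):
  pos=5 start -> active=1
  pos=6 start -> active=2
  pos=7 end -> active=1
  pos=8 start -> active=2
  pos=9 end -> active=1
  pos=12 end -> active=0
Maximum simultaneous active: 2
Minimum registers needed: 2

2


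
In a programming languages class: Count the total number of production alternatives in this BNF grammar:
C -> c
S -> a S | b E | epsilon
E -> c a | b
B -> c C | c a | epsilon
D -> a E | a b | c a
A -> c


Counting alternatives per rule:
  C: 1 alternative(s)
  S: 3 alternative(s)
  E: 2 alternative(s)
  B: 3 alternative(s)
  D: 3 alternative(s)
  A: 1 alternative(s)
Sum: 1 + 3 + 2 + 3 + 3 + 1 = 13

13


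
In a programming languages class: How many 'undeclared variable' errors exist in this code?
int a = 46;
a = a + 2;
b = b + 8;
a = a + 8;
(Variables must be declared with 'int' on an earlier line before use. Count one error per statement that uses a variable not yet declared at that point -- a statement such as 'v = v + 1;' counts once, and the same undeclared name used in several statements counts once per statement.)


Scanning code line by line:
  Line 1: declare 'a' -> declared = ['a']
  Line 2: use 'a' -> OK (declared)
  Line 3: use 'b' -> ERROR (undeclared)
  Line 4: use 'a' -> OK (declared)
Total undeclared variable errors: 1

1


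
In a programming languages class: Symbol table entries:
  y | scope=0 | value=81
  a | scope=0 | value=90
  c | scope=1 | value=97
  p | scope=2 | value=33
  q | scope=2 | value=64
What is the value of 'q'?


Searching symbol table for 'q':
  y | scope=0 | value=81
  a | scope=0 | value=90
  c | scope=1 | value=97
  p | scope=2 | value=33
  q | scope=2 | value=64 <- MATCH
Found 'q' at scope 2 with value 64

64


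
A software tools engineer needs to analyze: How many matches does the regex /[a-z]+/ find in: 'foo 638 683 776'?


Pattern: /[a-z]+/ (identifiers)
Input: 'foo 638 683 776'
Scanning for matches:
  Match 1: 'foo'
Total matches: 1

1


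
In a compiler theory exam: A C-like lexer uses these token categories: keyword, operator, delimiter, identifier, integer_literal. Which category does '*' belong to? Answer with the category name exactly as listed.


Token: '*'
Checking categories:
  identifier: no
  integer_literal: no
  operator: YES
  keyword: no
  delimiter: no
Category: operator

operator


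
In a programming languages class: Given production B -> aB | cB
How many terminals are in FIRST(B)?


Production: B -> aB | cB
Examining each alternative for leading terminals:
  B -> aB : first terminal = 'a'
  B -> cB : first terminal = 'c'
FIRST(B) = {a, c}
Count: 2

2


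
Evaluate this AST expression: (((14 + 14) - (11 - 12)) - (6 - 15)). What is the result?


Expression: (((14 + 14) - (11 - 12)) - (6 - 15))
Evaluating step by step:
  14 + 14 = 28
  11 - 12 = -1
  28 - -1 = 29
  6 - 15 = -9
  29 - -9 = 38
Result: 38

38


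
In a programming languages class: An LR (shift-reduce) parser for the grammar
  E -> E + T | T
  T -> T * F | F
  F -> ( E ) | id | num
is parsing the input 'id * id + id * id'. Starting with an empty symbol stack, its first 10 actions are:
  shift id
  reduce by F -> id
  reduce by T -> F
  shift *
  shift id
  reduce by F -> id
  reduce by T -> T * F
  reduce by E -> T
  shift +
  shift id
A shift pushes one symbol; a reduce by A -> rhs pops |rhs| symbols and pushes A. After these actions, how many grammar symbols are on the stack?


Tracking the symbol stack through each action:
  Action 1: shift 'id' : push -> stack = [id] (size 1)
  Action 2: reduce by F -> id : pop 1, push F -> stack = [F] (size 1)
  Action 3: reduce by T -> F : pop 1, push T -> stack = [T] (size 1)
  Action 4: shift '*' : push -> stack = [T, *] (size 2)
  Action 5: shift 'id' : push -> stack = [T, *, id] (size 3)
  Action 6: reduce by F -> id : pop 1, push F -> stack = [T, *, F] (size 3)
  Action 7: reduce by T -> T * F : pop 3, push T -> stack = [T] (size 1)
  Action 8: reduce by E -> T : pop 1, push E -> stack = [E] (size 1)
  Action 9: shift '+' : push -> stack = [E, +] (size 2)
  Action 10: shift 'id' : push -> stack = [E, +, id] (size 3)
Final stack size: 3

3


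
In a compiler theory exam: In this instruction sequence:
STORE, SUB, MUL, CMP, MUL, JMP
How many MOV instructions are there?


Scanning instruction sequence for MOV:
  Position 1: STORE
  Position 2: SUB
  Position 3: MUL
  Position 4: CMP
  Position 5: MUL
  Position 6: JMP
Matches at positions: []
Total MOV count: 0

0


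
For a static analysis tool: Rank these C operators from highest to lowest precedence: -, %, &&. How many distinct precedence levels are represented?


Looking up precedence for each operator:
  - -> precedence 5
  % -> precedence 6
  && -> precedence 2
Sorted highest to lowest: %, -, &&
Distinct precedence values: [6, 5, 2]
Number of distinct levels: 3

3


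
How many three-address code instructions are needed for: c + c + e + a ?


Expression: c + c + e + a
Generating three-address code (respecting * over +/- precedence):
  Instruction 1: t1 = c + c
  Instruction 2: t2 = t1 + e
  Instruction 3: t3 = t2 + a
Total instructions: 3

3


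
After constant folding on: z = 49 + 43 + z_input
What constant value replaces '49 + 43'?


Identifying constant sub-expression:
  Original: z = 49 + 43 + z_input
  49 and 43 are both compile-time constants
  Evaluating: 49 + 43 = 92
  After folding: z = 92 + z_input

92


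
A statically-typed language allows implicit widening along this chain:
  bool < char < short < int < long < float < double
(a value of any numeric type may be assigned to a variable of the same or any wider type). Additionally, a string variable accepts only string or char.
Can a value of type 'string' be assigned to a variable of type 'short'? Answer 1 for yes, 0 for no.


Target variable type: short
Source value type: string
Rule: string cannot widen to any numeric type
Result: 0

0


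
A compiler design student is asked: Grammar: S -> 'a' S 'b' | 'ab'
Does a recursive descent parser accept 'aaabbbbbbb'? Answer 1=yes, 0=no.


Grammar accepts strings of the form a^n b^n (n >= 1)
Word: 'aaabbbbbbb'
Counting: 3 a's and 7 b's
Check: 3 == 7? No
Mismatch: a-count != b-count
Rejected

0


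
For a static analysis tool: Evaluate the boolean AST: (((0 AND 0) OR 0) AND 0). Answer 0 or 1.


Step 1: Evaluate inner node
  0 AND 0 = 0
Step 2: Evaluate next node
  0 OR 0 = 0
Step 3: Evaluate root node
  0 AND 0 = 0

0


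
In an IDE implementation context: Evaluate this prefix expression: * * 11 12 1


Parsing prefix expression: * * 11 12 1
Step 1: Innermost operation '* 11 12'
  11 * 12 = 132
Step 2: Outer operation '* [132] 1'
  132 * 1 = 132

132


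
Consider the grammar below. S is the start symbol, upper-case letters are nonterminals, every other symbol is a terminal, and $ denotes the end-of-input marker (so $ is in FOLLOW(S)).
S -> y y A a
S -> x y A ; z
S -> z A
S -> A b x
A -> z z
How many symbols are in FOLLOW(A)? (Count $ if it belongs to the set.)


S is the start symbol and does not occur in any rule body, so FOLLOW(S) = {$}.
Examining every occurrence of A in a rule body:
  S -> y y A a : A is followed by terminal 'a' -> add 'a'
  S -> x y A ; z : A is followed by terminal ';' -> add ';'
  S -> z A : A is at the right end -> add FOLLOW(S) = {$}
  S -> A b x : A is followed by terminal 'b' -> add 'b'
  A -> z z : A does not occur in the body -> contributes nothing
FOLLOW(A) = {;, a, b, $}
Count: 4

4


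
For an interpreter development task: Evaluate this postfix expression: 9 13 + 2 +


Processing tokens left to right:
Push 9, Push 13
Pop 9 and 13, compute 9 + 13 = 22, push 22
Push 2
Pop 22 and 2, compute 22 + 2 = 24, push 24
Stack result: 24

24


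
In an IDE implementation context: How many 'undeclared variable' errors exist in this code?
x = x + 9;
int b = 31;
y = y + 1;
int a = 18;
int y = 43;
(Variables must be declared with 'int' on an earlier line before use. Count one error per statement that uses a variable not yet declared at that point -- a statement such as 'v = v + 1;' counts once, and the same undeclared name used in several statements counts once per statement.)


Scanning code line by line:
  Line 1: use 'x' -> ERROR (undeclared)
  Line 2: declare 'b' -> declared = ['b']
  Line 3: use 'y' -> ERROR (undeclared)
  Line 4: declare 'a' -> declared = ['a', 'b']
  Line 5: declare 'y' -> declared = ['a', 'b', 'y']
Total undeclared variable errors: 2

2


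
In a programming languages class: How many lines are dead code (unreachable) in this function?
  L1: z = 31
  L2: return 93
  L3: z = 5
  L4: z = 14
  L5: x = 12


Analyzing control flow:
  L1: reachable (before return)
  L2: reachable (return statement)
  L3: DEAD (after return at L2)
  L4: DEAD (after return at L2)
  L5: DEAD (after return at L2)
Return at L2, total lines = 5
Dead lines: L3 through L5
Count: 3

3


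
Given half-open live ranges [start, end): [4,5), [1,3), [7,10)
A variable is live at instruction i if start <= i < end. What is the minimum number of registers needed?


Live ranges:
  Var0: [4, 5)
  Var1: [1, 3)
  Var2: [7, 10)
Sweep-line events (position, delta, active):
  pos=1 start -> active=1
  pos=3 end -> active=0
  pos=4 start -> active=1
  pos=5 end -> active=0
  pos=7 start -> active=1
  pos=10 end -> active=0
Maximum simultaneous active: 1
Minimum registers needed: 1

1


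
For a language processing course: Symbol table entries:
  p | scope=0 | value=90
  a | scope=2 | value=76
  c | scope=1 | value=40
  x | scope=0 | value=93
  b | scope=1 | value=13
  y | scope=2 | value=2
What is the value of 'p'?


Searching symbol table for 'p':
  p | scope=0 | value=90 <- MATCH
  a | scope=2 | value=76
  c | scope=1 | value=40
  x | scope=0 | value=93
  b | scope=1 | value=13
  y | scope=2 | value=2
Found 'p' at scope 0 with value 90

90


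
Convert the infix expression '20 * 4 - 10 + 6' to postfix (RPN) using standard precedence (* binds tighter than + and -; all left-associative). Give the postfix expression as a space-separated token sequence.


Applying the shunting-yard algorithm:
  Operand 20 -> output
  Push '*' onto operator stack -> op-stack: [*]
  Operand 4 -> output
  See '-' (prec 1); top '*' (prec 2) >= it -> pop '*' to output
  Push '-' onto operator stack -> op-stack: [-]
  Operand 10 -> output
  See '+' (prec 1); top '-' (prec 1) >= it -> pop '-' to output
  Push '+' onto operator stack -> op-stack: [+]
  Operand 6 -> output
  End of input: pop '+' to output
Postfix result: 20 4 * 10 - 6 +

20 4 * 10 - 6 +


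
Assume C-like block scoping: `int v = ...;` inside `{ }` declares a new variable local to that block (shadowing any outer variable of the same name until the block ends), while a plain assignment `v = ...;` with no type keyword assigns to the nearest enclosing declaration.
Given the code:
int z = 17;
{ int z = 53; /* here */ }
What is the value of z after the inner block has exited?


Analyzing scoping rules:
Outer scope: declares z = 17
Inner block: 'int z = 53;' declares a NEW z that shadows the outer one
When the block exits the inner z goes out of scope; the outer z was never modified -> 17
Result: 17

17


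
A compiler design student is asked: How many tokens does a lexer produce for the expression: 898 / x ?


Scanning '898 / x'
Token 1: '898' -> integer_literal
Token 2: '/' -> operator
Token 3: 'x' -> identifier
Total tokens: 3

3


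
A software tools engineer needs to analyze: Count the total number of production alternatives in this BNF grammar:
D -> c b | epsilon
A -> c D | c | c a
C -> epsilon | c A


Counting alternatives per rule:
  D: 2 alternative(s)
  A: 3 alternative(s)
  C: 2 alternative(s)
Sum: 2 + 3 + 2 = 7

7


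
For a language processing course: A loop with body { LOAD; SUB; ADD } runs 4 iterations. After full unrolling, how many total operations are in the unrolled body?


Loop body operations: LOAD, SUB, ADD (3 ops per iteration)
Unrolling 4 iterations:
  Iteration 1: LOAD, SUB, ADD (3 ops)
  Iteration 2: LOAD, SUB, ADD (3 ops)
  Iteration 3: LOAD, SUB, ADD (3 ops)
  Iteration 4: LOAD, SUB, ADD (3 ops)
Total: 4 iterations * 3 ops/iter = 12 operations

12


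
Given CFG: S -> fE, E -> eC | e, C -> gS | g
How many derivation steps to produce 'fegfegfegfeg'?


Grammar: S -> fE, E -> eC | e, C -> gS | g
Deriving 'fegfegfegfeg':
Step 1: S -> fE => fE
Step 2: E -> eC => feC
Step 3: C -> gS => fegS
Step 4: S -> fE => fegfE
Step 5: E -> eC => fegfeC
Step 6: C -> gS => fegfegS
Step 7: S -> fE => fegfegfE
Step 8: E -> eC => fegfegfeC
Step 9: C -> gS => fegfegfegS
Step 10: S -> fE => fegfegfegfE
Step 11: E -> eC => fegfegfegfeC
Step 12: C -> g => fegfegfegfeg
Total derivation steps: 12

12


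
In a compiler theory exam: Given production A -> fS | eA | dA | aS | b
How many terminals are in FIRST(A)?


Production: A -> fS | eA | dA | aS | b
Examining each alternative for leading terminals:
  A -> fS : first terminal = 'f'
  A -> eA : first terminal = 'e'
  A -> dA : first terminal = 'd'
  A -> aS : first terminal = 'a'
  A -> b : first terminal = 'b'
FIRST(A) = {a, b, d, e, f}
Count: 5

5


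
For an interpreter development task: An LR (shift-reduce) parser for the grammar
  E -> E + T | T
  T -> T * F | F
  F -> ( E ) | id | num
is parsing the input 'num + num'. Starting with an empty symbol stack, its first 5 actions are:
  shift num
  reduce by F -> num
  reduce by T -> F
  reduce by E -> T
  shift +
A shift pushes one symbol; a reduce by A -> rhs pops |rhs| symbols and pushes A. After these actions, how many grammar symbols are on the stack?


Tracking the symbol stack through each action:
  Action 1: shift 'num' : push -> stack = [num] (size 1)
  Action 2: reduce by F -> num : pop 1, push F -> stack = [F] (size 1)
  Action 3: reduce by T -> F : pop 1, push T -> stack = [T] (size 1)
  Action 4: reduce by E -> T : pop 1, push E -> stack = [E] (size 1)
  Action 5: shift '+' : push -> stack = [E, +] (size 2)
Final stack size: 2

2


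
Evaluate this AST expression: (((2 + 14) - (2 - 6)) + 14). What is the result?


Expression: (((2 + 14) - (2 - 6)) + 14)
Evaluating step by step:
  2 + 14 = 16
  2 - 6 = -4
  16 - -4 = 20
  20 + 14 = 34
Result: 34

34


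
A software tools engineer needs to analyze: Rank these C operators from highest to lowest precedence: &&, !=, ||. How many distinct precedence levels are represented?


Looking up precedence for each operator:
  && -> precedence 2
  != -> precedence 3
  || -> precedence 1
Sorted highest to lowest: !=, &&, ||
Distinct precedence values: [3, 2, 1]
Number of distinct levels: 3

3


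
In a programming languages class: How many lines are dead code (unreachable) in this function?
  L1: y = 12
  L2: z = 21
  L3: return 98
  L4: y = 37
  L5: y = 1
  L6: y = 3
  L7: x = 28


Analyzing control flow:
  L1: reachable (before return)
  L2: reachable (before return)
  L3: reachable (return statement)
  L4: DEAD (after return at L3)
  L5: DEAD (after return at L3)
  L6: DEAD (after return at L3)
  L7: DEAD (after return at L3)
Return at L3, total lines = 7
Dead lines: L4 through L7
Count: 4

4


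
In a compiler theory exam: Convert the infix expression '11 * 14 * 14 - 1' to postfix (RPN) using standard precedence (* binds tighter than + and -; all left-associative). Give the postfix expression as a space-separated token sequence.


Applying the shunting-yard algorithm:
  Operand 11 -> output
  Push '*' onto operator stack -> op-stack: [*]
  Operand 14 -> output
  See '*' (prec 2); top '*' (prec 2) >= it -> pop '*' to output
  Push '*' onto operator stack -> op-stack: [*]
  Operand 14 -> output
  See '-' (prec 1); top '*' (prec 2) >= it -> pop '*' to output
  Push '-' onto operator stack -> op-stack: [-]
  Operand 1 -> output
  End of input: pop '-' to output
Postfix result: 11 14 * 14 * 1 -

11 14 * 14 * 1 -


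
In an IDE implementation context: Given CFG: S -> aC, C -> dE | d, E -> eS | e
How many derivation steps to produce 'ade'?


Grammar: S -> aC, C -> dE | d, E -> eS | e
Deriving 'ade':
Step 1: S -> aC => aC
Step 2: C -> dE => adE
Step 3: E -> e => ade
Total derivation steps: 3

3


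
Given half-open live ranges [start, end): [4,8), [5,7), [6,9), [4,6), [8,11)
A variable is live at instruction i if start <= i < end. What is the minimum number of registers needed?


Live ranges:
  Var0: [4, 8)
  Var1: [5, 7)
  Var2: [6, 9)
  Var3: [4, 6)
  Var4: [8, 11)
Sweep-line events (position, delta, active):
  pos=4 start -> active=1
  pos=4 start -> active=2
  pos=5 start -> active=3
  pos=6 end -> active=2
  pos=6 start -> active=3
  pos=7 end -> active=2
  pos=8 end -> active=1
  pos=8 start -> active=2
  pos=9 end -> active=1
  pos=11 end -> active=0
Maximum simultaneous active: 3
Minimum registers needed: 3

3


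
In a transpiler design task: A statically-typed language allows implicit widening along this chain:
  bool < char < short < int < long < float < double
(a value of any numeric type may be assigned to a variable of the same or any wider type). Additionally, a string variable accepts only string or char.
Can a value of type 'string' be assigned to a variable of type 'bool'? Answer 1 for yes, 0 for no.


Target variable type: bool
Source value type: string
Rule: string cannot widen to any numeric type
Result: 0

0


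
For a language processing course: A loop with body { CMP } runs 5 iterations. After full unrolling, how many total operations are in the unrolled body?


Loop body operations: CMP (1 op per iteration)
Unrolling 5 iterations:
  Iteration 1: CMP (1 ops)
  Iteration 2: CMP (1 ops)
  Iteration 3: CMP (1 ops)
  Iteration 4: CMP (1 ops)
  Iteration 5: CMP (1 ops)
Total: 5 iterations * 1 ops/iter = 5 operations

5


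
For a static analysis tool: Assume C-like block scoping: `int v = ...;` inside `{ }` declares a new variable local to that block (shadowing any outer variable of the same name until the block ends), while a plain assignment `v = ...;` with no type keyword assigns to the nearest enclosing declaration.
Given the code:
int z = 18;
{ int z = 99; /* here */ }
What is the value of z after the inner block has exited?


Analyzing scoping rules:
Outer scope: declares z = 18
Inner block: 'int z = 99;' declares a NEW z that shadows the outer one
When the block exits the inner z goes out of scope; the outer z was never modified -> 18
Result: 18

18


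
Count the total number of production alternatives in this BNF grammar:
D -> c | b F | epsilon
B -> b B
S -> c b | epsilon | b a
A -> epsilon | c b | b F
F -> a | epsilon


Counting alternatives per rule:
  D: 3 alternative(s)
  B: 1 alternative(s)
  S: 3 alternative(s)
  A: 3 alternative(s)
  F: 2 alternative(s)
Sum: 3 + 1 + 3 + 3 + 2 = 12

12


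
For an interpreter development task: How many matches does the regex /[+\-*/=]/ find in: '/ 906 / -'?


Pattern: /[+\-*/=]/ (operators)
Input: '/ 906 / -'
Scanning for matches:
  Match 1: '/'
  Match 2: '/'
  Match 3: '-'
Total matches: 3

3


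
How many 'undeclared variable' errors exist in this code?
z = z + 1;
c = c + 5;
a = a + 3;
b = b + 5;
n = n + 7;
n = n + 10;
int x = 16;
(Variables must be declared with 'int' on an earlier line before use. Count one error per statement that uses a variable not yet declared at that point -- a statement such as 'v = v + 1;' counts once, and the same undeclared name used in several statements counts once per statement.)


Scanning code line by line:
  Line 1: use 'z' -> ERROR (undeclared)
  Line 2: use 'c' -> ERROR (undeclared)
  Line 3: use 'a' -> ERROR (undeclared)
  Line 4: use 'b' -> ERROR (undeclared)
  Line 5: use 'n' -> ERROR (undeclared)
  Line 6: use 'n' -> ERROR (undeclared)
  Line 7: declare 'x' -> declared = ['x']
Total undeclared variable errors: 6

6


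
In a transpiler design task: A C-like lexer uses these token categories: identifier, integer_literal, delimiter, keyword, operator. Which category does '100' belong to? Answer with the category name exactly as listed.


Token: '100'
Checking categories:
  identifier: no
  integer_literal: YES
  operator: no
  keyword: no
  delimiter: no
Category: integer_literal

integer_literal


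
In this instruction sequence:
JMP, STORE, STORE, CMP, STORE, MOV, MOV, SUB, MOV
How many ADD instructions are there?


Scanning instruction sequence for ADD:
  Position 1: JMP
  Position 2: STORE
  Position 3: STORE
  Position 4: CMP
  Position 5: STORE
  Position 6: MOV
  Position 7: MOV
  Position 8: SUB
  Position 9: MOV
Matches at positions: []
Total ADD count: 0

0


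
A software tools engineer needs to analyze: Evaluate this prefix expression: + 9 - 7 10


Parsing prefix expression: + 9 - 7 10
Step 1: Innermost operation '- 7 10'
  7 - 10 = -3
Step 2: Outer operation '+ 9 [-3]'
  9 + -3 = 6

6


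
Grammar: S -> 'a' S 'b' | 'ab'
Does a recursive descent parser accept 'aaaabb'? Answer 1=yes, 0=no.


Grammar accepts strings of the form a^n b^n (n >= 1)
Word: 'aaaabb'
Counting: 4 a's and 2 b's
Check: 4 == 2? No
Mismatch: a-count != b-count
Rejected

0


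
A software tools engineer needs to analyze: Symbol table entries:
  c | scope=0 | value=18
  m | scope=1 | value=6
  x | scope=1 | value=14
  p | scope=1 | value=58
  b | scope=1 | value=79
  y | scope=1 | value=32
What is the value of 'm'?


Searching symbol table for 'm':
  c | scope=0 | value=18
  m | scope=1 | value=6 <- MATCH
  x | scope=1 | value=14
  p | scope=1 | value=58
  b | scope=1 | value=79
  y | scope=1 | value=32
Found 'm' at scope 1 with value 6

6


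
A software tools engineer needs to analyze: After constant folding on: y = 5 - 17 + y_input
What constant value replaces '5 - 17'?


Identifying constant sub-expression:
  Original: y = 5 - 17 + y_input
  5 and 17 are both compile-time constants
  Evaluating: 5 - 17 = -12
  After folding: y = -12 + y_input

-12


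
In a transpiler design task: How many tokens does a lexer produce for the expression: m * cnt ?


Scanning 'm * cnt'
Token 1: 'm' -> identifier
Token 2: '*' -> operator
Token 3: 'cnt' -> identifier
Total tokens: 3

3


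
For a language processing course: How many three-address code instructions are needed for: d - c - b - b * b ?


Expression: d - c - b - b * b
Generating three-address code (respecting * over +/- precedence):
  Instruction 1: t1 = b * b
  Instruction 2: t2 = d - c
  Instruction 3: t3 = t2 - b
  Instruction 4: t4 = t3 - t1
Total instructions: 4

4


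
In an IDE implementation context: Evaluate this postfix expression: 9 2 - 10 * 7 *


Processing tokens left to right:
Push 9, Push 2
Pop 9 and 2, compute 9 - 2 = 7, push 7
Push 10
Pop 7 and 10, compute 7 * 10 = 70, push 70
Push 7
Pop 70 and 7, compute 70 * 7 = 490, push 490
Stack result: 490

490


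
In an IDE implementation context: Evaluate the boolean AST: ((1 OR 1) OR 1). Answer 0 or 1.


Step 1: Evaluate inner node
  1 OR 1 = 1
Step 2: Evaluate root node
  1 OR 1 = 1

1


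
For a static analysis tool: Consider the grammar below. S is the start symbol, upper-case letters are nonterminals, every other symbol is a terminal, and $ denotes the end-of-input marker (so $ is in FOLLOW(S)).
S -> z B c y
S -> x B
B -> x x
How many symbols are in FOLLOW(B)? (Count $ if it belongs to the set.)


S is the start symbol and does not occur in any rule body, so FOLLOW(S) = {$}.
Examining every occurrence of B in a rule body:
  S -> z B c y : B is followed by terminal 'c' -> add 'c'
  S -> x B : B is at the right end -> add FOLLOW(S) = {$}
  B -> x x : B does not occur in the body -> contributes nothing
FOLLOW(B) = {c, $}
Count: 2

2


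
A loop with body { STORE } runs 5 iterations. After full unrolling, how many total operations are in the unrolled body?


Loop body operations: STORE (1 op per iteration)
Unrolling 5 iterations:
  Iteration 1: STORE (1 ops)
  Iteration 2: STORE (1 ops)
  Iteration 3: STORE (1 ops)
  Iteration 4: STORE (1 ops)
  Iteration 5: STORE (1 ops)
Total: 5 iterations * 1 ops/iter = 5 operations

5


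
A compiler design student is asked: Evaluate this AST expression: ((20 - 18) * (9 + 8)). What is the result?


Expression: ((20 - 18) * (9 + 8))
Evaluating step by step:
  20 - 18 = 2
  9 + 8 = 17
  2 * 17 = 34
Result: 34

34


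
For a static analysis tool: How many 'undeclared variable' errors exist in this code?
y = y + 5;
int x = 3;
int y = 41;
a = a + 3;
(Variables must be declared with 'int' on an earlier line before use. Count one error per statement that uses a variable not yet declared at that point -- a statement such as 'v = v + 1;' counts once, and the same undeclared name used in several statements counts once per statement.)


Scanning code line by line:
  Line 1: use 'y' -> ERROR (undeclared)
  Line 2: declare 'x' -> declared = ['x']
  Line 3: declare 'y' -> declared = ['x', 'y']
  Line 4: use 'a' -> ERROR (undeclared)
Total undeclared variable errors: 2

2


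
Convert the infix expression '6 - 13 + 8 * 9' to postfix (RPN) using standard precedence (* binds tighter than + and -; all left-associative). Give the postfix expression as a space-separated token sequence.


Applying the shunting-yard algorithm:
  Operand 6 -> output
  Push '-' onto operator stack -> op-stack: [-]
  Operand 13 -> output
  See '+' (prec 1); top '-' (prec 1) >= it -> pop '-' to output
  Push '+' onto operator stack -> op-stack: [+]
  Operand 8 -> output
  Push '*' onto operator stack -> op-stack: [+, *]
  Operand 9 -> output
  End of input: pop '*' to output
  End of input: pop '+' to output
Postfix result: 6 13 - 8 9 * +

6 13 - 8 9 * +


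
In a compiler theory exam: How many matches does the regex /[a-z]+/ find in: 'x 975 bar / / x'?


Pattern: /[a-z]+/ (identifiers)
Input: 'x 975 bar / / x'
Scanning for matches:
  Match 1: 'x'
  Match 2: 'bar'
  Match 3: 'x'
Total matches: 3

3


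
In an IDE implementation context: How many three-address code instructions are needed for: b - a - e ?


Expression: b - a - e
Generating three-address code (respecting * over +/- precedence):
  Instruction 1: t1 = b - a
  Instruction 2: t2 = t1 - e
Total instructions: 2

2
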